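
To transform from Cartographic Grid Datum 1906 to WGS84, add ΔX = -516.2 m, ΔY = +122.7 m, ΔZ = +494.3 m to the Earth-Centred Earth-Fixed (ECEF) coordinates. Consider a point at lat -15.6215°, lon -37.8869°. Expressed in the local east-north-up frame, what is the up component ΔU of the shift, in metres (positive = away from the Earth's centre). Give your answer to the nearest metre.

ΔU = -598 m

The local up (radial) axis is (cos φ cos λ, cos φ sin λ, sin φ), giving ΔU = -392.349 − 72.567 − 133.106 = -598.02 m.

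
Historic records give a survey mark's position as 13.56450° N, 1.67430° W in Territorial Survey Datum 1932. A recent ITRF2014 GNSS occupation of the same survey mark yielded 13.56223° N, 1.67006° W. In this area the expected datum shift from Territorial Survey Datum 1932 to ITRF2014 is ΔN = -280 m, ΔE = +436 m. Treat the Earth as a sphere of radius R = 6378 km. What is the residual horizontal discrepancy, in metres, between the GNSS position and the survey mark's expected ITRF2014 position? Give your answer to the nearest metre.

36 m

Observed coordinate differences: Δφ = -0.00227°, Δλ = +0.00424°.
Converting to metres (1° lat = 111317 m, cos φ = 0.972107): observed ΔN = -252.7 m, observed ΔE = 458.8 m.
Subtracting the expected shift leaves a residual of -252.7 − (-280) = 27.3 m north and 458.8 − (436) = 22.8 m east.
Residual distance = √(27.3² + 22.8²) = 35.6 m.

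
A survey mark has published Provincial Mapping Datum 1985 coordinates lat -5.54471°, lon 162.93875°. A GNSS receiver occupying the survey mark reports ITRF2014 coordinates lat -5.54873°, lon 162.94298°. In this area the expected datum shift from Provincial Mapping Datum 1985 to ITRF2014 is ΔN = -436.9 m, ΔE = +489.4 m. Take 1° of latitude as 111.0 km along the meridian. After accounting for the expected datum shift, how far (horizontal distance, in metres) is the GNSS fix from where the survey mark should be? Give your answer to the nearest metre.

Observed coordinate differences: Δφ = -0.00402°, Δλ = +0.00423°.
Converting to metres (1° lat = 111000 m, cos φ = 0.995321): observed ΔN = -446.2 m, observed ΔE = 467.3 m.
Subtracting the expected shift leaves a residual of -446.2 − (-436.9) = -9.3 m north and 467.3 − (489.4) = -22.1 m east.
Residual distance = √((-9.3)² + (-22.1)²) = 24.0 m.

24 m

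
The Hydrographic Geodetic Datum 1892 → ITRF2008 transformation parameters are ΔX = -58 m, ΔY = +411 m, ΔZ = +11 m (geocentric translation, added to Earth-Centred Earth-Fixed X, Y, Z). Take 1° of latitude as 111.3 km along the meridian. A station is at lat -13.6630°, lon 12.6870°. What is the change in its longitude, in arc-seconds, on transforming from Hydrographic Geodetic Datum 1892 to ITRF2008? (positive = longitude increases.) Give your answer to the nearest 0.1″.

Δλ = 13.8″

sin φ = -0.236211, cos φ = 0.971702, sin λ = 0.219625, cos λ = 0.975584.
East component: ΔE = −sin λ·ΔX + cos λ·ΔY = −(0.219625)(-58) + (0.975584)(411) = 413.70 m.
1° of latitude spans 111300 m; at latitude φ, 1° of longitude spans that × cos φ = 108150.4 m, so Δλ = 413.70 / 108150.4 × 3600 = 13.771″.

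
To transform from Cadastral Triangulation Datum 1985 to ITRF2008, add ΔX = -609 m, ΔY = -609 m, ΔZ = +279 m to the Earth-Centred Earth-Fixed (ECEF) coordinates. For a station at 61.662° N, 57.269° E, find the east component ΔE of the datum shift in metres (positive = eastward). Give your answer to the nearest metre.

At φ = 61.662°, λ = 57.269°: sin φ = 0.880163, cos φ = 0.474672, sin λ = 0.841218, cos λ = 0.540696.
ΔE = −sin λ·ΔX + cos λ·ΔY = −(0.841218)·(-609) + (0.540696)·(-609) = 183.02 m.

ΔE = 183 m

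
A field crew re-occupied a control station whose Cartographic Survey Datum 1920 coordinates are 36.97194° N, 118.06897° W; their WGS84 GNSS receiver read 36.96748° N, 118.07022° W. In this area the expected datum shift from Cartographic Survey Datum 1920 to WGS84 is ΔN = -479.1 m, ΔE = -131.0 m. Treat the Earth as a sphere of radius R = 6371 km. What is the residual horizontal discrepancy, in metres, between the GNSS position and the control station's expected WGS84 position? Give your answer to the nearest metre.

Observed coordinate differences: Δφ = -0.00446°, Δλ = -0.00125°.
Converting to metres (1° lat = 111195 m, cos φ = 0.798930): observed ΔN = -495.9 m, observed ΔE = -111.0 m.
Subtracting the expected shift leaves a residual of -495.9 − (-479.1) = -16.8 m north and -111.0 − (-131.0) = 20.0 m east.
Residual distance = √((-16.8)² + 20.0²) = 26.1 m.

26 m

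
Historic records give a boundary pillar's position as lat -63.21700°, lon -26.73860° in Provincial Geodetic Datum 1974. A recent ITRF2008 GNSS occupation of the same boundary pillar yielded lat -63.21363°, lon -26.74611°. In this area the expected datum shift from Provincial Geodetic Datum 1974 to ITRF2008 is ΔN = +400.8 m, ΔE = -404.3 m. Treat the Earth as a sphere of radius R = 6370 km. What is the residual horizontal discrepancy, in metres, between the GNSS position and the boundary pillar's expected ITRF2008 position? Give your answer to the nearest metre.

Observed coordinate differences: Δφ = +0.00337°, Δλ = -0.00751°.
Converting to metres (1° lat = 111177 m, cos φ = 0.450613): observed ΔN = 374.7 m, observed ΔE = -376.2 m.
Subtracting the expected shift leaves a residual of 374.7 − (400.8) = -26.1 m north and -376.2 − (-404.3) = 28.1 m east.
Residual distance = √((-26.1)² + 28.1²) = 38.3 m.

38 m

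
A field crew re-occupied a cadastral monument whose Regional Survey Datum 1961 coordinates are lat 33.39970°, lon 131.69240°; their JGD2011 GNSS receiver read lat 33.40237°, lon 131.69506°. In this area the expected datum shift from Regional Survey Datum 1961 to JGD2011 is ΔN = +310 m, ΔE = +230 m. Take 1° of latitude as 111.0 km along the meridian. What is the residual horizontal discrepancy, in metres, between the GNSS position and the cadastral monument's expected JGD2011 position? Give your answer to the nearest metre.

21 m

Observed coordinate differences: Δφ = +0.00267°, Δλ = +0.00266°.
Converting to metres (1° lat = 111000 m, cos φ = 0.834851): observed ΔN = 296.4 m, observed ΔE = 246.5 m.
Subtracting the expected shift leaves a residual of 296.4 − (310) = -13.6 m north and 246.5 − (230) = 16.5 m east.
Residual distance = √((-13.6)² + 16.5²) = 21.4 m.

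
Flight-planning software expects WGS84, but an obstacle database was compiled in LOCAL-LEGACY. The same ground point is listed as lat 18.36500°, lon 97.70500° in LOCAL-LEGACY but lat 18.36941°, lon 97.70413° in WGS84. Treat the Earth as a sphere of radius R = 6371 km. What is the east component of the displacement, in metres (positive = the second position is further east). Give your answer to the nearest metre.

Δφ = 18.36941° − 18.36500° = +0.00441°; Δλ = 97.70413° − 97.70500° = -0.00087°.
1° along a meridian = πR/180 = 111195 m.
ΔN = Δφ × 111195 = 490.4 m; ΔE = Δλ × 111195 × cos(18.36500°) = -0.00087 × 111195 × 0.949069 = -91.8 m.

ΔE = -92 m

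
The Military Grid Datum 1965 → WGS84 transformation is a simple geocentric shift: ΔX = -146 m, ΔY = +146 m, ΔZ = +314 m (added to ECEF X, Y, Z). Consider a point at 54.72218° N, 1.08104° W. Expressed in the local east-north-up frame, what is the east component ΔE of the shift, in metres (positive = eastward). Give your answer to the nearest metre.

The local east axis at (φ, λ) is (−sin λ, cos λ, 0), so ΔE = −sin(-1.08104°)·(-146) + cos(-1.08104°)·146 = 143.22 m.

ΔE = 143 m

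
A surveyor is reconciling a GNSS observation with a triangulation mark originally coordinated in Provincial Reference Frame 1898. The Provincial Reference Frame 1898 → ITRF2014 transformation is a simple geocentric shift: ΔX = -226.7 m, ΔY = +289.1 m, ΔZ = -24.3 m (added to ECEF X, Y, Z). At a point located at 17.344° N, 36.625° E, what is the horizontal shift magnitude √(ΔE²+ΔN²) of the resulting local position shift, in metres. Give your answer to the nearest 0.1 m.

367.8 m

The local east axis at (φ, λ) is (−sin λ, cos λ, 0), so ΔE = −sin(36.625°)·(-226.7) + cos(36.625°)·289.1 = 367.26 m.
The local north axis is (−sin φ cos λ, −sin φ sin λ, cos φ), giving ΔN = 54.238 − 51.415 − 23.195 = -20.37 m.
Horizontal magnitude = √(ΔE² + ΔN²) = √(367.26² + (-20.37)²) = 367.83 m.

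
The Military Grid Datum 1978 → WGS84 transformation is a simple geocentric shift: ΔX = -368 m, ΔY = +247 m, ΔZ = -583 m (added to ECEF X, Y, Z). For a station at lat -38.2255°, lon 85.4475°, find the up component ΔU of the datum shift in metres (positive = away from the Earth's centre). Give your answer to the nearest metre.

ΔU = 531 m

At φ = -38.2255°, λ = 85.4475°: sin φ = -0.618758, cos φ = 0.785582, sin λ = 0.996845, cos λ = 0.079373.
ΔU = cos φ cos λ·ΔX + cos φ sin λ·ΔY + sin φ·ΔZ = (0.785582)(0.079373)(-368) + (0.785582)(0.996845)(247) + (-0.618758)(-583) = 531.22 m.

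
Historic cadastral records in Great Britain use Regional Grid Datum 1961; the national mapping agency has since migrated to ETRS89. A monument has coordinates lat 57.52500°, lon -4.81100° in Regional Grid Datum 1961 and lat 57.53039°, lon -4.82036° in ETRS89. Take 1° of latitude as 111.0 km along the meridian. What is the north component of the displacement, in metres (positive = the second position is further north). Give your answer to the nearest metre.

ΔN = 598 m

Δφ = 57.53039° − 57.52500° = +0.00539°; Δλ = -4.82036° − -4.81100° = -0.00936°.
ΔN = Δφ × 111000 = 598.3 m; ΔE = Δλ × 111000 × cos(57.52500°) = -0.00936 × 111000 × 0.536932 = -557.9 m.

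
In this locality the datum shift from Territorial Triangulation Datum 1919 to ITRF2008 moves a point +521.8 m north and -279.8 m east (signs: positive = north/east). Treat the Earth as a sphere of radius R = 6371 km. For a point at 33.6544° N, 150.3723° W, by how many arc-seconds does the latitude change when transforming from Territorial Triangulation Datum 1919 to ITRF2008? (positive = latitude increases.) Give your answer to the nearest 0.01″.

Δφ = 16.89″

On a sphere of radius R, 1 rad of latitude = R, so Δφ = ΔN / R = 521.8 / 6371000 = 8.1902e-05 rad = 16.894″.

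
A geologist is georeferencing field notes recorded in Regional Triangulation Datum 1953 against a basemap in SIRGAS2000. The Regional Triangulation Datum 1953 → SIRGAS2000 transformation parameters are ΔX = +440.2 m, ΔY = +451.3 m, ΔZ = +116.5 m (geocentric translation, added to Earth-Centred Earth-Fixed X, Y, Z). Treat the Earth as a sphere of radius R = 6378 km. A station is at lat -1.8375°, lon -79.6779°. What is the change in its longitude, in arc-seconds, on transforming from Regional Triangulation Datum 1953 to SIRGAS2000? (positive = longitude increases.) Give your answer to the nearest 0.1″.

Δλ = 16.6″

sin φ = -0.032065, cos φ = 0.999486, sin λ = -0.983816, cos λ = 0.179182.
East component: ΔE = −sin λ·ΔX + cos λ·ΔY = −(-0.983816)(440.2) + (0.179182)(451.3) = 513.94 m.
1° of latitude spans πR/180 = 111317 m; at latitude φ, 1° of longitude spans that × cos φ = 111259.9 m, so Δλ = 513.94 / 111259.9 × 3600 = 16.629″.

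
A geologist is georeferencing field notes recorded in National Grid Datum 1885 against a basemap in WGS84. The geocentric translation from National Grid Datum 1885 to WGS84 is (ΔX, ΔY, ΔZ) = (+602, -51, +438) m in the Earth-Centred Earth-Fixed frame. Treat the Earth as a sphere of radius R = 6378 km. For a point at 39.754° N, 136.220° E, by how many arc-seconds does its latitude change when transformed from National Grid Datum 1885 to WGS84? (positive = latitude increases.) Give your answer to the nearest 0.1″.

Δφ = 20.6″

sin φ = 0.639493, cos φ = 0.768797, sin λ = 0.691891, cos λ = -0.722002.
North component: ΔN = −sin φ cos λ·ΔX − sin φ sin λ·ΔY + cos φ·ΔZ = −(0.639493)(-0.722002)(602) − (0.639493)(0.691891)(-51) + (0.768797)(438) = 637.25 m.
1° of latitude spans πR/180 = 111317 m, so Δφ = 637.25 / 111317 × 3600 = 20.609″.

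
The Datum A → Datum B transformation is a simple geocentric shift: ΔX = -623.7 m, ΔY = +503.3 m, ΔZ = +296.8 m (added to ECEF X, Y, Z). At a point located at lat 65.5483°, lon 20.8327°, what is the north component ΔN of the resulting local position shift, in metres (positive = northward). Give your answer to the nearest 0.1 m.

The local north axis is (−sin φ cos λ, −sin φ sin λ, cos φ), giving ΔN = 530.642 − 162.940 + 122.853 = 490.56 m.

ΔN = 490.6 m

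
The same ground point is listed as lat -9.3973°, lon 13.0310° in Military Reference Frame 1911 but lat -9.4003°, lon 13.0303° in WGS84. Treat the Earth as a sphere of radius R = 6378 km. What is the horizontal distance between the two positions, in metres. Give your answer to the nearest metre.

Δφ = -9.4003° − -9.3973° = -0.0030°; Δλ = 13.0303° − 13.0310° = -0.0007°.
1° along a meridian = πR/180 = 111317 m.
ΔN = Δφ × 111317 = -334.0 m; ΔE = Δλ × 111317 × cos(-9.3973°) = -0.0007 × 111317 × 0.986580 = -76.9 m.
Distance = √(ΔE² + ΔN²) = √((-76.9)² + (-334.0)²) = 342.7 m.

343 m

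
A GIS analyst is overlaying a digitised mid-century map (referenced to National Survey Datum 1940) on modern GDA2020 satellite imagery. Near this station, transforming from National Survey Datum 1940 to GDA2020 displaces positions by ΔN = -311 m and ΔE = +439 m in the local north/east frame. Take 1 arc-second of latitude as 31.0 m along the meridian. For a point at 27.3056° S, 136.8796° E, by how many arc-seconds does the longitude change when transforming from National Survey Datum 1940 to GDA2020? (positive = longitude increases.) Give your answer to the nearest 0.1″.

Δλ = 15.9″

At latitude -27.3056°, cos φ = 0.888572.
1″ of longitude at this latitude = 31.00 × cos φ = 27.5457 m, so Δλ = 439.0 / 27.5457 = 15.937″.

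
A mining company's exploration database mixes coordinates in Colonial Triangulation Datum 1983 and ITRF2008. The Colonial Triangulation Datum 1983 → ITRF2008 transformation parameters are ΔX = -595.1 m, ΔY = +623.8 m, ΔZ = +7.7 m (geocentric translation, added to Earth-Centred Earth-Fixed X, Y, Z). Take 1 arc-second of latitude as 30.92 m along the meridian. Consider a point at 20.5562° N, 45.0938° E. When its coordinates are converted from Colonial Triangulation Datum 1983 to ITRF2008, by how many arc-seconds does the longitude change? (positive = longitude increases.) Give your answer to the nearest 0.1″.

Δλ = 29.8″

sin φ = 0.351126, cos φ = 0.936328, sin λ = 0.708263, cos λ = 0.705948.
East component: ΔE = −sin λ·ΔX + cos λ·ΔY = −(0.708263)(-595.1) + (0.705948)(623.8) = 861.86 m.
1° of latitude spans 3600 × 30.92 = 111312 m; at latitude φ, 1° of longitude spans that × cos φ = 104224.6 m, so Δλ = 861.86 / 104224.6 × 3600 = 29.769″.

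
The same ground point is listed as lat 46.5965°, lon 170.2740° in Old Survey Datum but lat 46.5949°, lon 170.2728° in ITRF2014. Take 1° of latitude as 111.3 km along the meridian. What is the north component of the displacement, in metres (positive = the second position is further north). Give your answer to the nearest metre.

Δφ = 46.5949° − 46.5965° = -0.0016°; Δλ = 170.2728° − 170.2740° = -0.0012°.
ΔN = Δφ × 111300 = -178.1 m; ΔE = Δλ × 111300 × cos(46.5965°) = -0.0012 × 111300 × 0.687132 = -91.8 m.

ΔN = -178 m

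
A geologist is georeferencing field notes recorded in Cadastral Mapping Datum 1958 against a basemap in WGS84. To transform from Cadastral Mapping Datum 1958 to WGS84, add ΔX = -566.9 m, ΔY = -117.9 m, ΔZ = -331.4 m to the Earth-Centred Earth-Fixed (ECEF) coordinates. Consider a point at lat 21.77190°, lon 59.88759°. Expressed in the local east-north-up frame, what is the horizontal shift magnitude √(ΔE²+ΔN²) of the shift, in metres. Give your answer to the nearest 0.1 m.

461.5 m

At φ = 21.77190°, λ = 59.88759°: sin φ = 0.370912, cos φ = 0.928668, sin λ = 0.865043, cos λ = 0.501698.
ΔE = −sin λ·ΔX + cos λ·ΔY = −(0.865043)·(-566.9) + (0.501698)·(-117.9) = 431.24 m.
ΔN = −sin φ cos λ·ΔX − sin φ sin λ·ΔY + cos φ·ΔZ = −(0.370912)(0.501698)(-566.9) − (0.370912)(0.865043)(-117.9) + (0.928668)(-331.4) = -164.44 m.
Horizontal magnitude = √(ΔE² + ΔN²) = √(431.24² + (-164.44)²) = 461.53 m.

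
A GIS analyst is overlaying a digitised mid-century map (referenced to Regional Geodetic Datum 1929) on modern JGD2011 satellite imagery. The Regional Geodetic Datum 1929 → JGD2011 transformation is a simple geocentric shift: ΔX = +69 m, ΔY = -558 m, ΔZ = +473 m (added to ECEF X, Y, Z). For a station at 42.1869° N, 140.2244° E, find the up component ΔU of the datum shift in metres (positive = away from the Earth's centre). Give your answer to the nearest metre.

ΔU = 14 m

At φ = 42.1869°, λ = 140.2244°: sin φ = 0.671551, cos φ = 0.740958, sin λ = 0.639782, cos λ = -0.768556.
ΔU = cos φ cos λ·ΔX + cos φ sin λ·ΔY + sin φ·ΔZ = (0.740958)(-0.768556)(69) + (0.740958)(0.639782)(-558) + (0.671551)(473) = 13.83 m.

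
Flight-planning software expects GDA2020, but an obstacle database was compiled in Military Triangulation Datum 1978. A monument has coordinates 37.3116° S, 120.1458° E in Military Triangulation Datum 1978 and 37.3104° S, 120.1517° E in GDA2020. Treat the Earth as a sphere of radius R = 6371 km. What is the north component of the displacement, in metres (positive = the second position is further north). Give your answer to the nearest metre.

Δφ = -37.3104° − -37.3116° = +0.0012°; Δλ = 120.1517° − 120.1458° = +0.0059°.
1° along a meridian = πR/180 = 111195 m.
ΔN = Δφ × 111195 = 133.4 m; ΔE = Δλ × 111195 × cos(-37.3116°) = +0.0059 × 111195 × 0.795351 = 521.8 m.

ΔN = 133 m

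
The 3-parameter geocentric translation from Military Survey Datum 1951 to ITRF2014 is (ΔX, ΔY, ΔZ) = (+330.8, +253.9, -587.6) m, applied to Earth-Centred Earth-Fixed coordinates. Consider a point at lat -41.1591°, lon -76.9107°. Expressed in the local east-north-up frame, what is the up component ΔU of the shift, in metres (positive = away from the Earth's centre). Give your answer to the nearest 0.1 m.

At φ = -41.1591°, λ = -76.9107°: sin φ = -0.658152, cos φ = 0.752885, sin λ = -0.974018, cos λ = 0.226469.
ΔU = cos φ cos λ·ΔX + cos φ sin λ·ΔY + sin φ·ΔZ = (0.752885)(0.226469)(330.8) + (0.752885)(-0.974018)(253.9) + (-0.658152)(-587.6) = 256.94 m.

ΔU = 256.9 m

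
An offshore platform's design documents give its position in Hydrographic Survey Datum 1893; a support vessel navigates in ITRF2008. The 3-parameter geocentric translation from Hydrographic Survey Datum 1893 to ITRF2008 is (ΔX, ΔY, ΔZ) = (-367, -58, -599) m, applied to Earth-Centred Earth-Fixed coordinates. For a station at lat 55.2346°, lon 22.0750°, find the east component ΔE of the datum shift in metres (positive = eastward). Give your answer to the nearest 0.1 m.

At φ = 55.2346°, λ = 22.0750°: sin φ = 0.821494, cos φ = 0.570218, sin λ = 0.375820, cos λ = 0.926693.
ΔE = −sin λ·ΔX + cos λ·ΔY = −(0.375820)·(-367) + (0.926693)·(-58) = 84.18 m.

ΔE = 84.2 m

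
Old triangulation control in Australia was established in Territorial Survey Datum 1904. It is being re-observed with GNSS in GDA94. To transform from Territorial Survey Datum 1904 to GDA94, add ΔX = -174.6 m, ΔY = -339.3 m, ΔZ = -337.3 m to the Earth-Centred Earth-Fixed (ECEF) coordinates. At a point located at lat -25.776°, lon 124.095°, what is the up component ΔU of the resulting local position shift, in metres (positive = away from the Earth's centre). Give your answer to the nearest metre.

ΔU = -18 m

The local up (radial) axis is (cos φ cos λ, cos φ sin λ, sin φ), giving ΔU = 88.136 − 253.020 + 146.676 = -18.21 m.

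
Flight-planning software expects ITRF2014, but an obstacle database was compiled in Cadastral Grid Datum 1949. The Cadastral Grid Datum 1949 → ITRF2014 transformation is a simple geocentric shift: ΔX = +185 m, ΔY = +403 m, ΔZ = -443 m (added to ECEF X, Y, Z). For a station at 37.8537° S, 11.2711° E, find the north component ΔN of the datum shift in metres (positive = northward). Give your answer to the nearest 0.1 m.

At φ = -37.8537°, λ = 11.2711°: sin φ = -0.613647, cos φ = 0.789580, sin λ = 0.195451, cos λ = 0.980713.
ΔN = −sin φ cos λ·ΔX − sin φ sin λ·ΔY + cos φ·ΔZ = −(-0.613647)(0.980713)(185) − (-0.613647)(0.195451)(403) + (0.789580)(-443) = -190.11 m.

ΔN = -190.1 m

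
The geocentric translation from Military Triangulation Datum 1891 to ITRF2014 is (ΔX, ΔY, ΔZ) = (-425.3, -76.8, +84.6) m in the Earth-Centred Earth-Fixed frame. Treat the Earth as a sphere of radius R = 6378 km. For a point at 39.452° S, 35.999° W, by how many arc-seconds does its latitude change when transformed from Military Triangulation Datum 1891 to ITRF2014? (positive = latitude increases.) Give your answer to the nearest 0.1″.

sin φ = -0.635432, cos φ = 0.772157, sin λ = -0.587771, cos λ = 0.809027.
North component: ΔN = −sin φ cos λ·ΔX − sin φ sin λ·ΔY + cos φ·ΔZ = −(-0.635432)(0.809027)(-425.3) − (-0.635432)(-0.587771)(-76.8) + (0.772157)(84.6) = -124.63 m.
1° of latitude spans πR/180 = 111317 m, so Δφ = -124.63 / 111317 × 3600 = -4.031″.

Δφ = -4.0″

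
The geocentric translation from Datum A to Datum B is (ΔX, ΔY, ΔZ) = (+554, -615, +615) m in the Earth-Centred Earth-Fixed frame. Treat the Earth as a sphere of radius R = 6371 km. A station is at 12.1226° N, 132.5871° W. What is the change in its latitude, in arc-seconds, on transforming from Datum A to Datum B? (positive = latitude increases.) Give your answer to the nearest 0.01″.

Δφ = 18.94″

sin φ = 0.210004, cos φ = 0.977700, sin λ = -0.736249, cos λ = -0.676710.
North component: ΔN = −sin φ cos λ·ΔX − sin φ sin λ·ΔY + cos φ·ΔZ = −(0.210004)(-0.676710)(554) − (0.210004)(-0.736249)(-615) + (0.977700)(615) = 584.93 m.
1° of latitude spans πR/180 = 111195 m, so Δφ = 584.93 / 111195 × 3600 = 18.937″.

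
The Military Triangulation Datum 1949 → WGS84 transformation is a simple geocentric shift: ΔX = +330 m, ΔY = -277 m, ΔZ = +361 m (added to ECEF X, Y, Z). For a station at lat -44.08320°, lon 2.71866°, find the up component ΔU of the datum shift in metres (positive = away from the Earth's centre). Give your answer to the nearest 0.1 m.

At φ = -44.08320°, λ = 2.71866°: sin φ = -0.695702, cos φ = 0.718330, sin λ = 0.047432, cos λ = 0.998874.
ΔU = cos φ cos λ·ΔX + cos φ sin λ·ΔY + sin φ·ΔZ = (0.718330)(0.998874)(330) + (0.718330)(0.047432)(-277) + (-0.695702)(361) = -23.80 m.

ΔU = -23.8 m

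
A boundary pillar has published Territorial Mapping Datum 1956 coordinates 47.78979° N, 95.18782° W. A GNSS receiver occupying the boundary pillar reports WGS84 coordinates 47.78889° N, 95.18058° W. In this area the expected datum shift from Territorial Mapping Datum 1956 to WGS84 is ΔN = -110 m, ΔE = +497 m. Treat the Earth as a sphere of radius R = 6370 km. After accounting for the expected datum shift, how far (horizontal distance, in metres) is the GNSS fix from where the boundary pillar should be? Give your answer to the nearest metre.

45 m

Observed coordinate differences: Δφ = -0.00090°, Δλ = +0.00724°.
Converting to metres (1° lat = 111177 m, cos φ = 0.671853): observed ΔN = -100.1 m, observed ΔE = 540.8 m.
Subtracting the expected shift leaves a residual of -100.1 − (-110) = 9.9 m north and 540.8 − (497) = 43.8 m east.
Residual distance = √(9.9² + 43.8²) = 44.9 m.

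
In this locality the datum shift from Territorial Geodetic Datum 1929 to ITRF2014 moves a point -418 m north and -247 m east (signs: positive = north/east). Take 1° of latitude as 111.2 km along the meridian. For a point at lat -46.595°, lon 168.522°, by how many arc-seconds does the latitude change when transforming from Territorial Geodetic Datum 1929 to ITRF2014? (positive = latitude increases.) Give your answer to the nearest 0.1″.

1° of latitude = 111.2 km, so Δφ = -418.0 / 111200 = -0.0037590° = -13.532″.

Δφ = -13.5″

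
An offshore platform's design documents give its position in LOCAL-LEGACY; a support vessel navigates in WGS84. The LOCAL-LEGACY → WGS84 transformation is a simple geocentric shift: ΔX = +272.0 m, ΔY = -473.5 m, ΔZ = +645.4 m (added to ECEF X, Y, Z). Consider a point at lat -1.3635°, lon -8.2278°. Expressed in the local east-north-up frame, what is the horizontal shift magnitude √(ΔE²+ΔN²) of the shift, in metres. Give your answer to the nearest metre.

At φ = -1.3635°, λ = -8.2278°: sin φ = -0.023795, cos φ = 0.999717, sin λ = -0.143109, cos λ = 0.989707.
ΔE = −sin λ·ΔX + cos λ·ΔY = −(-0.143109)·(272.0) + (0.989707)·(-473.5) = -429.70 m.
ΔN = −sin φ cos λ·ΔX − sin φ sin λ·ΔY + cos φ·ΔZ = −(-0.023795)(0.989707)(272.0) − (-0.023795)(-0.143109)(-473.5) + (0.999717)(645.4) = 653.24 m.
Horizontal magnitude = √(ΔE² + ΔN²) = √((-429.70)² + 653.24²) = 781.89 m.

782 m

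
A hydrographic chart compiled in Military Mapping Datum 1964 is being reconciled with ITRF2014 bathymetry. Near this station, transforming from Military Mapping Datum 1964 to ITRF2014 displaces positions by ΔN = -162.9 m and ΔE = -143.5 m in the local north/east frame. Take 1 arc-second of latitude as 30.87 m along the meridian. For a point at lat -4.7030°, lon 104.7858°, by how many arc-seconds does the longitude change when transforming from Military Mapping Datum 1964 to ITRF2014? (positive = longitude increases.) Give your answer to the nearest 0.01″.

Δλ = -4.66″

At latitude -4.7030°, cos φ = 0.996633.
1″ of longitude at this latitude = 30.87 × cos φ = 30.7661 m, so Δλ = -143.5 / 30.7661 = -4.664″.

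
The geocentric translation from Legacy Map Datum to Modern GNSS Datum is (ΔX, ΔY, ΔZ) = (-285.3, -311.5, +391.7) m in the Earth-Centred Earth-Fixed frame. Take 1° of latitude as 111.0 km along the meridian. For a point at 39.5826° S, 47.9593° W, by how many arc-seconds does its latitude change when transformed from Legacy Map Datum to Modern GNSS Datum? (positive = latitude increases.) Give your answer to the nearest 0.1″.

Δφ = 10.6″

sin φ = -0.637190, cos φ = 0.770707, sin λ = -0.742669, cos λ = 0.669658.
North component: ΔN = −sin φ cos λ·ΔX − sin φ sin λ·ΔY + cos φ·ΔZ = −(-0.637190)(0.669658)(-285.3) − (-0.637190)(-0.742669)(-311.5) + (0.770707)(391.7) = 327.56 m.
1° of latitude spans 111000 m, so Δφ = 327.56 / 111000 × 3600 = 10.623″.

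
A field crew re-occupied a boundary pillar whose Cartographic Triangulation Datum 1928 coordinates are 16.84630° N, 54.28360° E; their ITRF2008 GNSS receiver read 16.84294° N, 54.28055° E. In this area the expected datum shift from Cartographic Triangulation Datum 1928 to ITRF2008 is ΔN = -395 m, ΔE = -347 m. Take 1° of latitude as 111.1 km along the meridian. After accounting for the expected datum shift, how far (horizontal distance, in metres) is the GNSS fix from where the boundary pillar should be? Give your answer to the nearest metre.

Observed coordinate differences: Δφ = -0.00336°, Δλ = -0.00305°.
Converting to metres (1° lat = 111100 m, cos φ = 0.957086): observed ΔN = -373.3 m, observed ΔE = -324.3 m.
Subtracting the expected shift leaves a residual of -373.3 − (-395) = 21.7 m north and -324.3 − (-347) = 22.7 m east.
Residual distance = √(21.7² + 22.7²) = 31.4 m.

31 m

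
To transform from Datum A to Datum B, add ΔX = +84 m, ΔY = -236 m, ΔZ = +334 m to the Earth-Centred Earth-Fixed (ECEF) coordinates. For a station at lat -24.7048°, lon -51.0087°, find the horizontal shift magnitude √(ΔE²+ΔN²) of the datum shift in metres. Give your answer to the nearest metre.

411 m

At φ = -24.7048°, λ = -51.0087°: sin φ = -0.417943, cos φ = 0.908473, sin λ = -0.777242, cos λ = 0.629202.
ΔE = −sin λ·ΔX + cos λ·ΔY = −(-0.777242)·(84) + (0.629202)·(-236) = -83.20 m.
ΔN = −sin φ cos λ·ΔX − sin φ sin λ·ΔY + cos φ·ΔZ = −(-0.417943)(0.629202)(84) − (-0.417943)(-0.777242)(-236) + (0.908473)(334) = 402.18 m.
Horizontal magnitude = √(ΔE² + ΔN²) = √((-83.20)² + 402.18²) = 410.70 m.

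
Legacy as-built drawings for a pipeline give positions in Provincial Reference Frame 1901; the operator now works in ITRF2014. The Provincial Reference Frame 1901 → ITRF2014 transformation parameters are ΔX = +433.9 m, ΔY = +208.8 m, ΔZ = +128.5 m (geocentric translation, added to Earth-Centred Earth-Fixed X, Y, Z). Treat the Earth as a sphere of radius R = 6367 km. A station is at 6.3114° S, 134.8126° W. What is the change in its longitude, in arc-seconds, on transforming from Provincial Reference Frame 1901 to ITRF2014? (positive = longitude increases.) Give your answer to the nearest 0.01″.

Δλ = 5.24″

sin φ = -0.109932, cos φ = 0.993939, sin λ = -0.709416, cos λ = -0.704790.
East component: ΔE = −sin λ·ΔX + cos λ·ΔY = −(-0.709416)(433.9) + (-0.704790)(208.8) = 160.66 m.
1° of latitude spans πR/180 = 111125 m; at latitude φ, 1° of longitude spans that × cos φ = 110451.6 m, so Δλ = 160.66 / 110451.6 × 3600 = 5.236″.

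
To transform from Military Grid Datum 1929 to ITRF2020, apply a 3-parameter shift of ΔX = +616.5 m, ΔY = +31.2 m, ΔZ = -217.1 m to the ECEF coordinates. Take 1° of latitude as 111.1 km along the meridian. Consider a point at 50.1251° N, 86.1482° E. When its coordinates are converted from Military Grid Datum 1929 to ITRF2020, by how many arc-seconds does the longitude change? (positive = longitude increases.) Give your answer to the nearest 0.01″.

Δλ = -30.98″

sin φ = 0.767446, cos φ = 0.641113, sin λ = 0.997741, cos λ = 0.067176.
East component: ΔE = −sin λ·ΔX + cos λ·ΔY = −(0.997741)(616.5) + (0.067176)(31.2) = -613.01 m.
1° of latitude spans 111100 m; at latitude φ, 1° of longitude spans that × cos φ = 71227.7 m, so Δλ = -613.01 / 71227.7 × 3600 = -30.983″.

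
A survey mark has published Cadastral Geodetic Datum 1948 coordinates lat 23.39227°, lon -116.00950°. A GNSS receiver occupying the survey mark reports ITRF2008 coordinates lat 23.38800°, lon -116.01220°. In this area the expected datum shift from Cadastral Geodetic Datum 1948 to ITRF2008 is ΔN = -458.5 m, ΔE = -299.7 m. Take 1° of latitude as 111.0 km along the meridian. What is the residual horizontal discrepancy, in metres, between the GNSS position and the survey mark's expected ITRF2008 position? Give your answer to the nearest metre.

29 m

Observed coordinate differences: Δφ = -0.00427°, Δλ = -0.00270°.
Converting to metres (1° lat = 111000 m, cos φ = 0.917808): observed ΔN = -474.0 m, observed ΔE = -275.1 m.
Subtracting the expected shift leaves a residual of -474.0 − (-458.5) = -15.5 m north and -275.1 − (-299.7) = 24.6 m east.
Residual distance = √((-15.5)² + 24.6²) = 29.1 m.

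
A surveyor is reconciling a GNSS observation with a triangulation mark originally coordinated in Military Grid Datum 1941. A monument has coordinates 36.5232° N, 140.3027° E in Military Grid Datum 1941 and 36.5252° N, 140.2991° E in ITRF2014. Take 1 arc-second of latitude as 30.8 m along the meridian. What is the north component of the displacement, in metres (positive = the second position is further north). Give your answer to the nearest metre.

ΔN = 222 m

Δφ = 36.5252° − 36.5232° = +0.0020°; Δλ = 140.2991° − 140.3027° = -0.0036°.
1° of latitude = 3600 × 30.80 = 110880 m.
ΔN = Δφ × 110880 = 221.8 m; ΔE = Δλ × 110880 × cos(36.5232°) = -0.0036 × 110880 × 0.803616 = -320.8 m.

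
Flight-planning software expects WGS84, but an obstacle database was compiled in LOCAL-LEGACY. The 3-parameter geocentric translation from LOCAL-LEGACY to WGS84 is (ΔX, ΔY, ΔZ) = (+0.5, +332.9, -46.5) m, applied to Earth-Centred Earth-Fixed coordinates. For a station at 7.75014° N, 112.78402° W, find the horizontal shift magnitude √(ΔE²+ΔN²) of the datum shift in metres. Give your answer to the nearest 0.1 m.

128.5 m

At φ = 7.75014°, λ = -112.78402°: sin φ = 0.134853, cos φ = 0.990866, sin λ = -0.921971, cos λ = -0.387258.
ΔE = −sin λ·ΔX + cos λ·ΔY = −(-0.921971)·(0.5) + (-0.387258)·(332.9) = -128.46 m.
ΔN = −sin φ cos λ·ΔX − sin φ sin λ·ΔY + cos φ·ΔZ = −(0.134853)(-0.387258)(0.5) − (0.134853)(-0.921971)(332.9) + (0.990866)(-46.5) = -4.66 m.
Horizontal magnitude = √(ΔE² + ΔN²) = √((-128.46)² + (-4.66)²) = 128.54 m.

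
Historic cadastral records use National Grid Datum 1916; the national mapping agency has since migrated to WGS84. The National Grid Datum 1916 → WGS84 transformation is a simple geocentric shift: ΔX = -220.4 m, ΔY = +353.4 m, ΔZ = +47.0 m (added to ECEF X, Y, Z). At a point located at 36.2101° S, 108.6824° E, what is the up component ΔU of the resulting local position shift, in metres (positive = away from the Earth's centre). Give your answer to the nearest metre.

The local up (radial) axis is (cos φ cos λ, cos φ sin λ, sin φ), giving ΔU = 56.963 + 270.118 − 27.765 = 299.32 m.

ΔU = 299 m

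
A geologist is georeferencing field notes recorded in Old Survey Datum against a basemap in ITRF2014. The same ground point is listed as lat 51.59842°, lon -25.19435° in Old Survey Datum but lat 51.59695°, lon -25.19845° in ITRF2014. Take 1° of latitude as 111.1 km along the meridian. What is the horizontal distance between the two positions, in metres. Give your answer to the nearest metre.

Δφ = 51.59695° − 51.59842° = -0.00147°; Δλ = -25.19845° − -25.19435° = -0.00410°.
ΔN = Δφ × 111100 = -163.3 m; ΔE = Δλ × 111100 × cos(51.59842°) = -0.00410 × 111100 × 0.621169 = -282.9 m.
Distance = √(ΔE² + ΔN²) = √((-282.9)² + (-163.3)²) = 326.7 m.

327 m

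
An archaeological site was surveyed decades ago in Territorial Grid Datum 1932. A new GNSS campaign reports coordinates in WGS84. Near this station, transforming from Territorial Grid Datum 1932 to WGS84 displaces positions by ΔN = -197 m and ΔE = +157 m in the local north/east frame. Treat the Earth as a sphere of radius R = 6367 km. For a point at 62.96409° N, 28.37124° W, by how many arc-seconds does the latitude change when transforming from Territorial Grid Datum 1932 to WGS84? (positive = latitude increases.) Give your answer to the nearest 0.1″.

On a sphere of radius R, 1 rad of latitude = R, so Δφ = ΔN / R = -197.0 / 6367000 = -3.0941e-05 rad = -6.382″.

Δφ = -6.4″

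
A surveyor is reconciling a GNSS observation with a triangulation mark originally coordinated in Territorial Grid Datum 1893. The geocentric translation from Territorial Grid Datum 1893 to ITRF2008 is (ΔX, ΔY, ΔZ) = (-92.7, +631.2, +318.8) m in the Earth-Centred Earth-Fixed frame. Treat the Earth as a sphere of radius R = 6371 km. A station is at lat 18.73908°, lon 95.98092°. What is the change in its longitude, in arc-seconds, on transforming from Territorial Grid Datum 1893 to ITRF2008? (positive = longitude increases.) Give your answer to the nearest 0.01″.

Δλ = 0.90″

sin φ = 0.321259, cos φ = 0.946991, sin λ = 0.994557, cos λ = -0.104197.
East component: ΔE = −sin λ·ΔX + cos λ·ΔY = −(0.994557)(-92.7) + (-0.104197)(631.2) = 26.43 m.
1° of latitude spans πR/180 = 111195 m; at latitude φ, 1° of longitude spans that × cos φ = 105300.6 m, so Δλ = 26.43 / 105300.6 × 3600 = 0.903″.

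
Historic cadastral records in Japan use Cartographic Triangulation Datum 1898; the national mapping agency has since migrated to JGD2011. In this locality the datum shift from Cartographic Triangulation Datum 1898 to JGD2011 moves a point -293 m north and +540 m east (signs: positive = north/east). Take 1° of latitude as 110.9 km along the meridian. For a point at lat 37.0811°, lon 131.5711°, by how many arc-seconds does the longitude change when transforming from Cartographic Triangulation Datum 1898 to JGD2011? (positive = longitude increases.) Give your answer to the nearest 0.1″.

At latitude 37.0811°, cos φ = 0.797783.
1° of longitude at this latitude = 110.9 × cos φ = 88.47 km, so Δλ = 540.0 / 88474.1 = 0.0061035° = 21.973″.

Δλ = 22.0″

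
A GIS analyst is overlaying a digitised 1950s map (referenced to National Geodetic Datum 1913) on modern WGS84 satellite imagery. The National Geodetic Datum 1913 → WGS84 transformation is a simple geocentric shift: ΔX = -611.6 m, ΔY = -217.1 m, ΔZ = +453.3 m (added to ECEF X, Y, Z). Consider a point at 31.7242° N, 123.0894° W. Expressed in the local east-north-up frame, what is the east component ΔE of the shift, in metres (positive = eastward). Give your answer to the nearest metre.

At φ = 31.7242°, λ = -123.0894°: sin φ = 0.525831, cos φ = 0.850589, sin λ = -0.837820, cos λ = -0.545947.
ΔE = −sin λ·ΔX + cos λ·ΔY = −(-0.837820)·(-611.6) + (-0.545947)·(-217.1) = -393.89 m.

ΔE = -394 m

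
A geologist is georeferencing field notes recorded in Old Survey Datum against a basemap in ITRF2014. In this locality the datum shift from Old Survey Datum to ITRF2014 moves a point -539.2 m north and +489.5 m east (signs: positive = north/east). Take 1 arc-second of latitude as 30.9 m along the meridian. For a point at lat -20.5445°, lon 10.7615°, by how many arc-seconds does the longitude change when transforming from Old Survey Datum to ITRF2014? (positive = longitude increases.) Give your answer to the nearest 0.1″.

Δλ = 16.9″

At latitude -20.5445°, cos φ = 0.936400.
1″ of longitude at this latitude = 30.90 × cos φ = 28.9348 m, so Δλ = 489.5 / 28.9348 = 16.917″.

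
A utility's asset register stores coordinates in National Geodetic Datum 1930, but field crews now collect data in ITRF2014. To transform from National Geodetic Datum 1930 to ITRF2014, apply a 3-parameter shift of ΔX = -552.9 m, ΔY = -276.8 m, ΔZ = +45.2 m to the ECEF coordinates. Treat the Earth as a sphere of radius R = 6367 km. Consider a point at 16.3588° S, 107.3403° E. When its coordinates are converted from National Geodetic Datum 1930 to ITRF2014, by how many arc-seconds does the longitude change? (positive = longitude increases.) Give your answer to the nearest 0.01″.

sin φ = -0.281652, cos φ = 0.959517, sin λ = 0.954551, cos λ = -0.298046.
East component: ΔE = −sin λ·ΔX + cos λ·ΔY = −(0.954551)(-552.9) + (-0.298046)(-276.8) = 610.27 m.
1° of latitude spans πR/180 = 111125 m; at latitude φ, 1° of longitude spans that × cos φ = 106626.4 m, so Δλ = 610.27 / 106626.4 × 3600 = 20.604″.

Δλ = 20.60″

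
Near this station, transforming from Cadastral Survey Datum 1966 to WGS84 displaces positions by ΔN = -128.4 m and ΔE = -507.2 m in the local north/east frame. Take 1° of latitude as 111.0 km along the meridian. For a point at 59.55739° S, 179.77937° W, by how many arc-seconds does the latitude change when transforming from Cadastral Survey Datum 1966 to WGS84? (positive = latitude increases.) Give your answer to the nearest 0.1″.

1° of latitude = 111.0 km, so Δφ = -128.4 / 111000 = -0.0011568° = -4.164″.

Δφ = -4.2″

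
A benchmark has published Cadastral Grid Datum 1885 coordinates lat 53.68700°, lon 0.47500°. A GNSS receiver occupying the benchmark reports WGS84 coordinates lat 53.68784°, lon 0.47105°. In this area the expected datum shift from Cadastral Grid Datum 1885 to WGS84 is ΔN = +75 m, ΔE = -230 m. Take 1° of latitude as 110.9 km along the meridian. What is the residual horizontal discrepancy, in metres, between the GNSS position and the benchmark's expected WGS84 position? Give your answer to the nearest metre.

35 m

Observed coordinate differences: Δφ = +0.00084°, Δλ = -0.00395°.
Converting to metres (1° lat = 110900 m, cos φ = 0.592196): observed ΔN = 93.2 m, observed ΔE = -259.4 m.
Subtracting the expected shift leaves a residual of 93.2 − (75) = 18.2 m north and -259.4 − (-230) = -29.4 m east.
Residual distance = √(18.2² + (-29.4)²) = 34.6 m.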